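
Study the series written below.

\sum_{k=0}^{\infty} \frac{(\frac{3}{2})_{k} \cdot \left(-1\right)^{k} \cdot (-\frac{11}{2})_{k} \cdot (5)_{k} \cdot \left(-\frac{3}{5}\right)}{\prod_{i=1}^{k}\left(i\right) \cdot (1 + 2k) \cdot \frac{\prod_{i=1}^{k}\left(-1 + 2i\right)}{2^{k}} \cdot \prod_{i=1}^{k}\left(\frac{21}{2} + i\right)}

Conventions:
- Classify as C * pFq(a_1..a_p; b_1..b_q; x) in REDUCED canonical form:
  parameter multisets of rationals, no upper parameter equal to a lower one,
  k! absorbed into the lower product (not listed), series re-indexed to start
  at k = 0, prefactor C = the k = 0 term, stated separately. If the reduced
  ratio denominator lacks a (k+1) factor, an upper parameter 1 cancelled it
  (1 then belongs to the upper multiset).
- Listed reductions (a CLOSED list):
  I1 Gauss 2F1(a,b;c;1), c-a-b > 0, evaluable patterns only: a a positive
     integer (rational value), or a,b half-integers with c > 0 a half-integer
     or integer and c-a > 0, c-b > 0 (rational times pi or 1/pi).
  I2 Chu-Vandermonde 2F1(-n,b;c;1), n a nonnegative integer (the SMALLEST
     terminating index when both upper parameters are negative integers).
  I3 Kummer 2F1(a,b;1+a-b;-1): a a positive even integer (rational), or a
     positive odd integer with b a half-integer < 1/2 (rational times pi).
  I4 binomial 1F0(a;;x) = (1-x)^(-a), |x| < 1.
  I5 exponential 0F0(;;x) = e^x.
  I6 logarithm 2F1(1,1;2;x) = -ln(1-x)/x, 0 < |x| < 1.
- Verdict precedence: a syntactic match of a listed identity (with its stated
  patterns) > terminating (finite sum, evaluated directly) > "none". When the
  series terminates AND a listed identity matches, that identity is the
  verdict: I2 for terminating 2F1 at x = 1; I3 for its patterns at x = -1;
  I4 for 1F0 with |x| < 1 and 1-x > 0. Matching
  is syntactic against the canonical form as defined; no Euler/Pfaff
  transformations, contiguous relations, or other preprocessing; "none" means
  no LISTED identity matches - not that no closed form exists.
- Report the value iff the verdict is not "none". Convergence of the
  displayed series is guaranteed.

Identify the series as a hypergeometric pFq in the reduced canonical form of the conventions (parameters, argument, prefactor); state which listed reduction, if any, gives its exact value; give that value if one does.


Reduced: x = -1, 2F1, upper = {-\frac{11}{2}, 5}, lower = {\frac{23}{2}}, C = -\frac{3}{5}. Verdict at x = -1: Kummer (I3) matches (x = -1; c = \frac{23}{2} equals 1+a-b for upper {-\frac{11}{2}, 5}: listed pattern). Its exact value is \left(-\frac{26189163}{16777216}\right) \cdot \pi.

Key observation: with t_0 = -\frac{3}{5}, the parameter 3/2 appears in both the upper and lower lists and cancels.
Step ratio: r(k) = -1 * (k-\frac{11}{2}) (k+5) / [(k+\frac{23}{2}) (k+1)] - rational; roots negated = parameters, x = -1, C = -\frac{3}{5}.


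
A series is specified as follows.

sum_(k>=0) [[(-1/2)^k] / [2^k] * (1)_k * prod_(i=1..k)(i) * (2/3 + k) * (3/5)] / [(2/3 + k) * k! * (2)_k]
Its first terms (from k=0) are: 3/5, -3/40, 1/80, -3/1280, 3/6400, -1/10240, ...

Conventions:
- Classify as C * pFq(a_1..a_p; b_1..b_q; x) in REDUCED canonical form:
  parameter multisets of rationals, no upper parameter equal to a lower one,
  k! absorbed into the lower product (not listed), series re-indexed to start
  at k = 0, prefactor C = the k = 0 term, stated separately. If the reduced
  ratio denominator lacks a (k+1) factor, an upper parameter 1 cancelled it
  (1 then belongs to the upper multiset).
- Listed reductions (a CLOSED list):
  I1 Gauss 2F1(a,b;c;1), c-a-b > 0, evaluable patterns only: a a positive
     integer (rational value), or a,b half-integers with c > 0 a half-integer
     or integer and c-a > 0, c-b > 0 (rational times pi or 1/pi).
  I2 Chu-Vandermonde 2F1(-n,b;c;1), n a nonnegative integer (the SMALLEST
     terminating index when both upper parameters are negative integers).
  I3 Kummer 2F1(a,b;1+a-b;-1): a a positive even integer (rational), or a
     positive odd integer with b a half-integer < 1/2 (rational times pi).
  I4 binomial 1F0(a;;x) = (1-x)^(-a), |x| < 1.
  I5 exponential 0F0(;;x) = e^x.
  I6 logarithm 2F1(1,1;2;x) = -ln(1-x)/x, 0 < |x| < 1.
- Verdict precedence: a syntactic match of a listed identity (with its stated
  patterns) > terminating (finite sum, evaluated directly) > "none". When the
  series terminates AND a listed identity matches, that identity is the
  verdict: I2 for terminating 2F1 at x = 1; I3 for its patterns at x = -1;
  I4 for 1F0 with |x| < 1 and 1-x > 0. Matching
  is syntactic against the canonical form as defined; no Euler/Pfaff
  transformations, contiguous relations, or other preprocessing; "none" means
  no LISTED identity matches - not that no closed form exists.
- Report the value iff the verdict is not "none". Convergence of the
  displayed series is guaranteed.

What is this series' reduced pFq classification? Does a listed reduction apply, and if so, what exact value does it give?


Classification (C = 3/5): 2F1 with upper {1, 1}, lower {2}, argument x = -1/4. Verdict at x = -1/4: the I6 logarithm reduction matches (the logarithm: parameters (1,1;2), x = -1/4). Its exact value is (12/5) * ln(5/4).

Structural cue: t_0 being 3/5, k + 2/3 divides numerator and denominator alike; prefactor 3/5 after cancelling.
Adjacent-term ratio: r(k) = (-1/4) * (k+1) (k+1) / [(k+2) (k+1)] - rational in k, leading ratio (-1/4); with t_0 = 3/5, classification follows.


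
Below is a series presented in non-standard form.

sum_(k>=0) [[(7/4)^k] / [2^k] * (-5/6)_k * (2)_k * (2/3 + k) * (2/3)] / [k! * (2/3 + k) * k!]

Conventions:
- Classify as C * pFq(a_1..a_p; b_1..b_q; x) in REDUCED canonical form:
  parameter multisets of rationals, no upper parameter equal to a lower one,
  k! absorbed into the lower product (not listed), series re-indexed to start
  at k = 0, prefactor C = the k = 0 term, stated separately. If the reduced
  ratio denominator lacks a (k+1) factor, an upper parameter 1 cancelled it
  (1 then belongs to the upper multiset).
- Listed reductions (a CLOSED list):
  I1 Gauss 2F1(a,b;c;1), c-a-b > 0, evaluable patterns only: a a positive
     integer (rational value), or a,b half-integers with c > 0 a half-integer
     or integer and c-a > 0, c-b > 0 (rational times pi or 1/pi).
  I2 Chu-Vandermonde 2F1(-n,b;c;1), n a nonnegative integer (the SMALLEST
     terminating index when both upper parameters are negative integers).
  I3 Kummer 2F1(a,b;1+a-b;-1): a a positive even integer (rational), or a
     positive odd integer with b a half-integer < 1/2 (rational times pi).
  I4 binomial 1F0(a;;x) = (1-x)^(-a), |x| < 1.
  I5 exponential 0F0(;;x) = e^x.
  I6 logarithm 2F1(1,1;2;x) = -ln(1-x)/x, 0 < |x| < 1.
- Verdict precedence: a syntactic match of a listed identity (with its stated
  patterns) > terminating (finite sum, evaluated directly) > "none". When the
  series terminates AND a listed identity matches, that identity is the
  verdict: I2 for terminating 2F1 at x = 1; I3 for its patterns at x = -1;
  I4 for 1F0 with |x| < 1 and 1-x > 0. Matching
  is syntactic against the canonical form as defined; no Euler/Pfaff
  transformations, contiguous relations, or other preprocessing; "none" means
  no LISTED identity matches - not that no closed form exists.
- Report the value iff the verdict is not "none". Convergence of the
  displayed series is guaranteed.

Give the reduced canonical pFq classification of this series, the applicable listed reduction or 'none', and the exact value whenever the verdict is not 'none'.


With C = 2/3: the canonical form is 2F1(-5/6, 2; 1; 7/8). Verdict: none (x = 7/8): each listed identity misses the multisets {-5/6, 2} ; {1}.

Structural cue: from the first term 2/3: the denominator's factorial ratio (C = 2/3) is a lower Pochhammer.
Term ratio: r(k) = (7/8) * (k-5/6) (k+2) / [(k+1) (k+1)] - rational in k, leading ratio (7/8); with t_0 = 2/3, classification follows.


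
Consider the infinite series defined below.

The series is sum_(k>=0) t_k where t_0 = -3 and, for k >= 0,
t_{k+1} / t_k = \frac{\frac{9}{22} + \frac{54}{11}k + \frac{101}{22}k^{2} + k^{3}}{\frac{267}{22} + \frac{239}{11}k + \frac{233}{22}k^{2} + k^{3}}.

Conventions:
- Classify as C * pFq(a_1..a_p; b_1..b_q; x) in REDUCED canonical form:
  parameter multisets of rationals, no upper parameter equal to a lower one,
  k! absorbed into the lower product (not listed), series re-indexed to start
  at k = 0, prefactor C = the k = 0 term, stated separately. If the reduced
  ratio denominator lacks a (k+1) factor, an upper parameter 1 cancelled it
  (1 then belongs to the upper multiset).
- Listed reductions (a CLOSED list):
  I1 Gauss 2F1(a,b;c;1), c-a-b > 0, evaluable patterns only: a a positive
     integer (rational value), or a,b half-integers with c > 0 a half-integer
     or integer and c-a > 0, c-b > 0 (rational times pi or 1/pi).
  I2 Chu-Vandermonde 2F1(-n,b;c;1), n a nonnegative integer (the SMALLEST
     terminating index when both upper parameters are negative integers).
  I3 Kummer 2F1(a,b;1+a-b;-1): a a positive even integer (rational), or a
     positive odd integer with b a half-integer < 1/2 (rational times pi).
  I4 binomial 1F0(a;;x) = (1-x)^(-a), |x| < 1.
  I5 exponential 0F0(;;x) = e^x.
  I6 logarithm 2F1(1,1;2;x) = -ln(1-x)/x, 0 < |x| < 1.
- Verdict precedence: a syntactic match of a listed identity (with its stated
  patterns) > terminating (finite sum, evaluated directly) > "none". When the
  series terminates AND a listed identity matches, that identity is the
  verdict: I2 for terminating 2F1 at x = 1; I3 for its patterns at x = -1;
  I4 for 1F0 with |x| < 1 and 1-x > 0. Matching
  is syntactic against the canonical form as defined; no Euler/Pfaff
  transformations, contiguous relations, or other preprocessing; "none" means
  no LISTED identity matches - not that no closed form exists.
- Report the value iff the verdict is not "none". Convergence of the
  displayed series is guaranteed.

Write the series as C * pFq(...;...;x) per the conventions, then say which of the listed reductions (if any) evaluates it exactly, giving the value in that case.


This is -3 * 2F1(\frac{1}{11}, 3; \frac{89}{11}; 1) in reduced canonical form. Verdict (x = 1): the Gauss summation I1 applies (x = 1: the Gamma ratio telescopes since c-a-b = 5 > 0 and a = 3 in Z>0). Value: -\frac{20904}{6655}.

Key observation: x = 1 and the expanded ratio factors over Q; prefactor -3, roots give parameters.
Step ratio: r(k) = 1 * (k+\frac{1}{11}) (k+3) / [(k+\frac{89}{11}) (k+1)] - rational in k, leading ratio 1; with t_0 = -3, classification follows.


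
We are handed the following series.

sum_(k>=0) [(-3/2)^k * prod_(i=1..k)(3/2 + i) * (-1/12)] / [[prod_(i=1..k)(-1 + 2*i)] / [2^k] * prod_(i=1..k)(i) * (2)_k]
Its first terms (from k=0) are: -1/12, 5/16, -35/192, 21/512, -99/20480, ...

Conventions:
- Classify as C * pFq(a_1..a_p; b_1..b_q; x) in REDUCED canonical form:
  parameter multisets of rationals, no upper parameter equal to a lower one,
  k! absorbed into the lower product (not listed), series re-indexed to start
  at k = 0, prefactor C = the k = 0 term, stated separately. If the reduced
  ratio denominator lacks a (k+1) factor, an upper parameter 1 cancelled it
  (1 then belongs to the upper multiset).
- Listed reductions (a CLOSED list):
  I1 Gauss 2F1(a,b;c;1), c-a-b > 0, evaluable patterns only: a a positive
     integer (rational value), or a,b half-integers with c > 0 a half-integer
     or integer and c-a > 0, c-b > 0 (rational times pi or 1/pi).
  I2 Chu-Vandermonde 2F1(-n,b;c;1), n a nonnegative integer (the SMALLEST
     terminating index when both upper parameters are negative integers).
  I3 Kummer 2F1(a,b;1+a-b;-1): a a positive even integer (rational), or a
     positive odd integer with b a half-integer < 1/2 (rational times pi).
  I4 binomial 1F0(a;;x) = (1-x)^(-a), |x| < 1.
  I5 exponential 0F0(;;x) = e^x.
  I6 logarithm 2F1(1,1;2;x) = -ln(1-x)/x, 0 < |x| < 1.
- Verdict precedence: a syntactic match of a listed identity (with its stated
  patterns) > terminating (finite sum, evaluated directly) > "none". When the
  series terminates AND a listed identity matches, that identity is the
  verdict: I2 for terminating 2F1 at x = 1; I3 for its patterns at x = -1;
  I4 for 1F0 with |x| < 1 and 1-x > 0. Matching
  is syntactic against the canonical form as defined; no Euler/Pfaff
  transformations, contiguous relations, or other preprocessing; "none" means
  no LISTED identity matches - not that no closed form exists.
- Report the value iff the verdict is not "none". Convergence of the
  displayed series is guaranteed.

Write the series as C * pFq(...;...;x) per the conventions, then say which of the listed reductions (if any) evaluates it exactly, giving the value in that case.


Classification (C = -1/12): 1F2 with upper {5/2}, lower {1/2, 2}, argument x = -3/2. Verdict: none here - no I1-I6 shape fits x = -3/2 with lower {1/2, 2}.

Structural cue: t_0 = -1/12 here, and the lower odd product (C = -1/12, x = -3/2) is 2^k (1/2)_k.
Consecutive-term ratio: r(k) = (-3/2) * (k+5/2) / [(k+1/2) (k+2) (k+1)] - rational in k, leading ratio (-3/2); with t_0 = -1/12, classification follows.


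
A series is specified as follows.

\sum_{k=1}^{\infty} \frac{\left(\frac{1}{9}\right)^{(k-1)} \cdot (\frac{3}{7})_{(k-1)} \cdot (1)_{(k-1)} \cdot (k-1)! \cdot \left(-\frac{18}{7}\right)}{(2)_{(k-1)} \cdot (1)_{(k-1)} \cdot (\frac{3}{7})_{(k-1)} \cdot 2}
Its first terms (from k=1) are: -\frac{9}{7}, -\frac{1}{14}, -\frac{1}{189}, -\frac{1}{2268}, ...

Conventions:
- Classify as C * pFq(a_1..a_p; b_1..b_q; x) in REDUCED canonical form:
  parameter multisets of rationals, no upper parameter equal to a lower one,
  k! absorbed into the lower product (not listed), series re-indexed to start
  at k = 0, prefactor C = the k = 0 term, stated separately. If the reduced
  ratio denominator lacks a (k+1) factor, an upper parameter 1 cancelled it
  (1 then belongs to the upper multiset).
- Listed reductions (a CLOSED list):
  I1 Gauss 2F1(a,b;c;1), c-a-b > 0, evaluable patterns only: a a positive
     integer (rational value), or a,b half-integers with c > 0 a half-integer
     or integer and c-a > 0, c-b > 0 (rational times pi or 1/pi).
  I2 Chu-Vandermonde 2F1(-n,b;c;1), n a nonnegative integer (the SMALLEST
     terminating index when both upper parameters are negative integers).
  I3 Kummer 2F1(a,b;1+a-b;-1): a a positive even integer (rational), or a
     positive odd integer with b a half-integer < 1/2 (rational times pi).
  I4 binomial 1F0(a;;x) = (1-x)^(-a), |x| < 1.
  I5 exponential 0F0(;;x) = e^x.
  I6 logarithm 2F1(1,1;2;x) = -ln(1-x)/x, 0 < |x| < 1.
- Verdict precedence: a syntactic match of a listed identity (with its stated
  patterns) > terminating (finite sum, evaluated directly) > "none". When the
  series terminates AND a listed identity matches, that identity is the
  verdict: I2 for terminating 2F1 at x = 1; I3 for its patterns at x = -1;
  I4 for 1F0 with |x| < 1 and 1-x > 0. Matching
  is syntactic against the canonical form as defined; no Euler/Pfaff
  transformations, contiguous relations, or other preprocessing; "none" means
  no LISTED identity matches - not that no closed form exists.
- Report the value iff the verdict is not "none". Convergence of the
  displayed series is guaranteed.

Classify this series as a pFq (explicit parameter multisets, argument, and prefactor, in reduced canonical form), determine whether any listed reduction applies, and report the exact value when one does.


This is -\frac{9}{7} * 2F1(1, 1; 2; \frac{1}{9}) in reduced canonical form. Verdict: this is logarithm (I6) (the logarithm: parameters (1,1;2), x = \frac{1}{9}). Exact value: \frac{81}{7} \cdot \ln\left(\frac{8}{9}\right).

First insight: t_0 = -\frac{9}{7} here, and the factorial ratio (C = -9/7, x = 1/9) (k+a-1)!/(a-1)! is a rising factorial (a)_k.
Consecutive-term ratio: r(k) = \frac{1}{9} * (k+1) (k+1) / [(k+2) (k+1)] - rational in k. x = \frac{1}{9}; t_0 = -\frac{9}{7}; negate the roots.


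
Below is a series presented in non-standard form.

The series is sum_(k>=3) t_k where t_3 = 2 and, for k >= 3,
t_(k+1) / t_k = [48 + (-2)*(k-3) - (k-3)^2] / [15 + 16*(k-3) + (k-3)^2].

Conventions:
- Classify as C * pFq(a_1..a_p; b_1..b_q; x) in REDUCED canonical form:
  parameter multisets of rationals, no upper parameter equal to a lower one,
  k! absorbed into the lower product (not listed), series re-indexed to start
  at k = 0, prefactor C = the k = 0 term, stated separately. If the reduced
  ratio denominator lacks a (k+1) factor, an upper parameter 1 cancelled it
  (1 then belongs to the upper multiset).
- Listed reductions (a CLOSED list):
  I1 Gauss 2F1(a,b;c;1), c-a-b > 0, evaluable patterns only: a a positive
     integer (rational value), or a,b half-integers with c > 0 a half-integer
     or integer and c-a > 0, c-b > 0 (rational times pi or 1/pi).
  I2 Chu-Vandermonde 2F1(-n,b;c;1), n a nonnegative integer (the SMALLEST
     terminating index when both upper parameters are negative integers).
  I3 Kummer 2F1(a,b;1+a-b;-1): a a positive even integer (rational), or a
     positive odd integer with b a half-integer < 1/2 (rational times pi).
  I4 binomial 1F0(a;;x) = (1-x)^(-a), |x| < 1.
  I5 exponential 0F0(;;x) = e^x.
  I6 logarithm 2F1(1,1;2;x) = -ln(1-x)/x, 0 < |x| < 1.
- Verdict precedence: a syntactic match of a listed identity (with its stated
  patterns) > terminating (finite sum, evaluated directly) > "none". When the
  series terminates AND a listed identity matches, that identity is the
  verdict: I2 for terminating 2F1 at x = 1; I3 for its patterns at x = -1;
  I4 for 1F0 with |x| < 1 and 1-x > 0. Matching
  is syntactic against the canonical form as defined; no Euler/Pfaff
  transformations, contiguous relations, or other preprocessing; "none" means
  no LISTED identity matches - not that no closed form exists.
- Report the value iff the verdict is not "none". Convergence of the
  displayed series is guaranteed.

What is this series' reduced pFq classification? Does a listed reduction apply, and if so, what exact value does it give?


x = -1 here; the reduced form reads 2F1, upper {-6, 8}, lower {15}, C = 2. Verdict: Kummer (I3) matches (x = -1; c = 15 equals 1+a-b for upper {-6, 8}: listed pattern). Its exact value is 143/5.

Structural cue: x = (-1) and factor the ratio over Q (C = 2): negated roots = parameters.
Step ratio: r(k) = (-1) * (k-6) (k+8) / [(k+15) (k+1)] - rational in k, leading ratio (-1); with t_0 = 2, classification follows.


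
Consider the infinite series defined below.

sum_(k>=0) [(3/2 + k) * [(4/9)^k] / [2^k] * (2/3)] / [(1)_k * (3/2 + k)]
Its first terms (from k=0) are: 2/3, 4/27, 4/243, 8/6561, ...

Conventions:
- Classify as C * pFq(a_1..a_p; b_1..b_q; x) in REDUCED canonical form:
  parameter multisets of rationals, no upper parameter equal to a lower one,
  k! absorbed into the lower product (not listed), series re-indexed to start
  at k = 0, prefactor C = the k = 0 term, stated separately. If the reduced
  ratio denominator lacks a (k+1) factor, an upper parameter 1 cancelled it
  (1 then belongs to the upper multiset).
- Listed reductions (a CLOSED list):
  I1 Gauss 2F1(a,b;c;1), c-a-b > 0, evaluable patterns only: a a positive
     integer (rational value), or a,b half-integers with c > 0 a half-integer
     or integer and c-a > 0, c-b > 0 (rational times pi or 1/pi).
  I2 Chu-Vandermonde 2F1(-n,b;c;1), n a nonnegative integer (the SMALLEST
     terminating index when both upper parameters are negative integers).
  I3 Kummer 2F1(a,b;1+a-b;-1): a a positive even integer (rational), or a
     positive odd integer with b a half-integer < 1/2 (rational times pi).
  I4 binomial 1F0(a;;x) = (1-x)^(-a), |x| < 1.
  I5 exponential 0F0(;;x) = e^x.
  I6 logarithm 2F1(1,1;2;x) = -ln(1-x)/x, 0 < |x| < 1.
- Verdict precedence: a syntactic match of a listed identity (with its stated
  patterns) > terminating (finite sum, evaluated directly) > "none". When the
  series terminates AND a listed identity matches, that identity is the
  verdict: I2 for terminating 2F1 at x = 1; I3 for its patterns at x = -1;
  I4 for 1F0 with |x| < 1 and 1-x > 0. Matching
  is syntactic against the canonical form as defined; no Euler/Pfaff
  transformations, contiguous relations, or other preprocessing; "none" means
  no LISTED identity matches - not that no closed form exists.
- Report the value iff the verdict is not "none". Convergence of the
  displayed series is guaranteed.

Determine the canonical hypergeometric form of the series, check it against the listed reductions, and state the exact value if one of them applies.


Canonical form: C = 2/3 times 0F0 with upper {-}, lower {-}, x = 2/9. Verdict: the I5 exponential reduction fires (the 0F0 exponential series at x = 2/9). Hence: (2/3) * e^(2/9).

Structural cue: from the first term 2/3: the factor k + 3/2 cancels (top and bottom), leaving C = 2/3, x = 2/9.
Term ratio: r(k) = (2/9) * 1 / [(k+1)] ; factor over Q: parameters, x = (2/9), and C = 2/3.


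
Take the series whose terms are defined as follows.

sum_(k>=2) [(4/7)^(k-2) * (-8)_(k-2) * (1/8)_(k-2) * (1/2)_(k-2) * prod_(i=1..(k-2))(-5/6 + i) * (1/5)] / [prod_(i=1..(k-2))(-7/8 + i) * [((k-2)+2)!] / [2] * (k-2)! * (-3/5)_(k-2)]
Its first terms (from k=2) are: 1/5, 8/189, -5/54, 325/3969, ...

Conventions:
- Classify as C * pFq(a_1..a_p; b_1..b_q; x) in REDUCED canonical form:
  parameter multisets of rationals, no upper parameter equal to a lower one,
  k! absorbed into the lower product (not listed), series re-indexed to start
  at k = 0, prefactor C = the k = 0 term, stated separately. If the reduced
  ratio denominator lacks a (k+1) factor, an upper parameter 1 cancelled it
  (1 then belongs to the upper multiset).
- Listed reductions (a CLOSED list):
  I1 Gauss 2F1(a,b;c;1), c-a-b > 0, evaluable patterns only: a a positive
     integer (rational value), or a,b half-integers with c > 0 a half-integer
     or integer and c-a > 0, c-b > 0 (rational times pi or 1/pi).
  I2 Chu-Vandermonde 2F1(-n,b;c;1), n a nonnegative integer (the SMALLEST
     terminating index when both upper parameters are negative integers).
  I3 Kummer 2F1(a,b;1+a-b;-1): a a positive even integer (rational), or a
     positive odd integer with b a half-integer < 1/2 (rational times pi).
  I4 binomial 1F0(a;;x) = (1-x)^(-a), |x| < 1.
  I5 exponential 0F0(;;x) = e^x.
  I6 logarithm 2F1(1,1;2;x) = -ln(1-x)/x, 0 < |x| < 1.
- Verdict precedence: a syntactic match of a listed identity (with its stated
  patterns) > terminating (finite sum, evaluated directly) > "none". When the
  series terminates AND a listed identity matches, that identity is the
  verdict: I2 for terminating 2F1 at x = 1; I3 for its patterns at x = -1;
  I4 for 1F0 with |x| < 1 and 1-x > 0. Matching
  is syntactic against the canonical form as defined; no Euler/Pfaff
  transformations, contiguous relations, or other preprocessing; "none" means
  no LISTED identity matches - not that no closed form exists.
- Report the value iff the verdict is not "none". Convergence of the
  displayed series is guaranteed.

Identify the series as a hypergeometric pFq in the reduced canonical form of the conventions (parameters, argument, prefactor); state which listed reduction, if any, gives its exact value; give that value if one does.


Canonical form: C = 1/5 times 3F2 with upper {-8, 1/6, 1/2}, lower {-3/5, 3}, x = 4/7. Verdict: terminating - the sum ends at index 8 because -8 is a negative integer; exact evaluation follows. Its exact value is 3405555335336601287/17066255102802984960.

Structural cue: t_0 = 1/5 here, and the running product (C = 1/5, x = 4/7) telescopes to a rising factorial.
Adjacent-term ratio: r(k) = (4/7) * (k-8) (k+1/6) (k+1/2) / [(k-3/5) (k+3) (k+1)] - poly over poly, x = (4/7) from leading terms; C = 1/5 at k = 0.


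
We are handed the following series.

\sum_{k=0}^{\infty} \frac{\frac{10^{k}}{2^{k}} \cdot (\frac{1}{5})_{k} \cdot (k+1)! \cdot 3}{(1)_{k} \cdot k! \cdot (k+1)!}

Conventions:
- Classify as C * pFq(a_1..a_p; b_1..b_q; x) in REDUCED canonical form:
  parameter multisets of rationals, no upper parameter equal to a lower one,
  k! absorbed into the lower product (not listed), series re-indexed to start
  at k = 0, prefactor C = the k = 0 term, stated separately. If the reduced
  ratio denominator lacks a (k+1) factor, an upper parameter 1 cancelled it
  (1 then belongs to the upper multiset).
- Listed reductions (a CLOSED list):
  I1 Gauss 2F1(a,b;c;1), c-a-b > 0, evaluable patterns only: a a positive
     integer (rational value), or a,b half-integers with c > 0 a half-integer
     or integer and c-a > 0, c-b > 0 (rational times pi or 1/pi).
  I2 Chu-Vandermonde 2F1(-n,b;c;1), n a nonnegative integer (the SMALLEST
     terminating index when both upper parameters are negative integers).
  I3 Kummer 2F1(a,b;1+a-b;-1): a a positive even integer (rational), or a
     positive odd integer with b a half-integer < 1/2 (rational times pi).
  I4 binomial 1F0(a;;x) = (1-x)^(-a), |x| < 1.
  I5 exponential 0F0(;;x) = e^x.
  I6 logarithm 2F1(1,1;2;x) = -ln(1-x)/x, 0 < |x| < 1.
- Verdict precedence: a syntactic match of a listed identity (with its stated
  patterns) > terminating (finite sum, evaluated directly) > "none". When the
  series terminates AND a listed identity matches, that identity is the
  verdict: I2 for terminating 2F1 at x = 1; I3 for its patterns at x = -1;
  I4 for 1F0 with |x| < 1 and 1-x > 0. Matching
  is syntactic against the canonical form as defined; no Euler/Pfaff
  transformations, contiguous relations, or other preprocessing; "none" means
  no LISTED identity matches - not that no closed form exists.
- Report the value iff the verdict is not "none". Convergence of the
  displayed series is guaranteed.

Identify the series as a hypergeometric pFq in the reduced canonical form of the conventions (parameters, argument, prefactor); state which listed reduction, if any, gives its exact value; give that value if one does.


The tell: with t_0 = 3, the denominator's factorial ratio (C = 3) is a lower Pochhammer.
Consecutive-term ratio: r(k) = 5 * (k+\frac{1}{5}) / [(k+1) (k+1)] ; factor over Q: parameters, x = 5, and C = 3.

With C = 3: the canonical form is 1F1(\frac{1}{5}; 1; 5). Verdict: none. A 1F1 with upper {\frac{1}{5}} fits none of I1-I6 at x = 5; the sum runs forever.


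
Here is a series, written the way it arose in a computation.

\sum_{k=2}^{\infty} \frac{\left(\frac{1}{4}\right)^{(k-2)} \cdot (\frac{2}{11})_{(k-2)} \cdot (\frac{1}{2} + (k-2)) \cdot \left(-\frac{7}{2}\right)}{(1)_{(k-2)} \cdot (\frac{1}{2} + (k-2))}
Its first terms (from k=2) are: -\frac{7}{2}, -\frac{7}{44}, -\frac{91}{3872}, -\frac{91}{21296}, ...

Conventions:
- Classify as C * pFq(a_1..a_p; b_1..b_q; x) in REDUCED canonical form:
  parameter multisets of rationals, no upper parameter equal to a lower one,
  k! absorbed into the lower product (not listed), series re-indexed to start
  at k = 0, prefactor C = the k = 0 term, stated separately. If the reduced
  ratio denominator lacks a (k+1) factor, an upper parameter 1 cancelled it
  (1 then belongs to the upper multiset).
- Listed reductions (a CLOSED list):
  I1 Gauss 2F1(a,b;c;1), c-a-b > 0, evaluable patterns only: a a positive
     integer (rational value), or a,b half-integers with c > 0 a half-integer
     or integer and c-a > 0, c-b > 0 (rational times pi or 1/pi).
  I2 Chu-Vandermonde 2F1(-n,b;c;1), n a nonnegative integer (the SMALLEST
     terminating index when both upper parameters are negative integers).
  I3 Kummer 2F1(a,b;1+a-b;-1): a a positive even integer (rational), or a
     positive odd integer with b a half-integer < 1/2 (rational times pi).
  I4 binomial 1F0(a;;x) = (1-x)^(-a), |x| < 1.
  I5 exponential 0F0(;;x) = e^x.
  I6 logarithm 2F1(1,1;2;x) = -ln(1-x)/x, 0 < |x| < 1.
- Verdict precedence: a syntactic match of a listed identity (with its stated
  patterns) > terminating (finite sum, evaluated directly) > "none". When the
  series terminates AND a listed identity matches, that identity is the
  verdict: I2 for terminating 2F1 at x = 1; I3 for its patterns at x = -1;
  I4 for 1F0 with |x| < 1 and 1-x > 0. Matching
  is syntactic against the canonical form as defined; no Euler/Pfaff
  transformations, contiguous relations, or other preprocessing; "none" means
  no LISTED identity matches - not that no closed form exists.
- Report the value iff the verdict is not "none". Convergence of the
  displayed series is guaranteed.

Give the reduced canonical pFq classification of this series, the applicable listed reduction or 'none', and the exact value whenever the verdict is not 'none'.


With C = -\frac{7}{2}: the canonical form is 1F0(\frac{2}{11}; -; \frac{1}{4}). Verdict: this is the binomial series (I4) (the 1F0 binomial series: exponent -2/11, x = \frac{1}{4}). Hence: \left(-\frac{7}{2}\right) \cdot \left(\frac{3}{4}\right)^{-\frac{2}{11}}.

Structural cue: with t_0 = -\frac{7}{2}, striking the common factor k + 1/2 reduces the term (C = -7/2).
Ratio: r(k) = \frac{1}{4} * (k+\frac{2}{11}) / [(k+1)] ; factor over Q: parameters, x = \frac{1}{4}, and C = -\frac{7}{2}.


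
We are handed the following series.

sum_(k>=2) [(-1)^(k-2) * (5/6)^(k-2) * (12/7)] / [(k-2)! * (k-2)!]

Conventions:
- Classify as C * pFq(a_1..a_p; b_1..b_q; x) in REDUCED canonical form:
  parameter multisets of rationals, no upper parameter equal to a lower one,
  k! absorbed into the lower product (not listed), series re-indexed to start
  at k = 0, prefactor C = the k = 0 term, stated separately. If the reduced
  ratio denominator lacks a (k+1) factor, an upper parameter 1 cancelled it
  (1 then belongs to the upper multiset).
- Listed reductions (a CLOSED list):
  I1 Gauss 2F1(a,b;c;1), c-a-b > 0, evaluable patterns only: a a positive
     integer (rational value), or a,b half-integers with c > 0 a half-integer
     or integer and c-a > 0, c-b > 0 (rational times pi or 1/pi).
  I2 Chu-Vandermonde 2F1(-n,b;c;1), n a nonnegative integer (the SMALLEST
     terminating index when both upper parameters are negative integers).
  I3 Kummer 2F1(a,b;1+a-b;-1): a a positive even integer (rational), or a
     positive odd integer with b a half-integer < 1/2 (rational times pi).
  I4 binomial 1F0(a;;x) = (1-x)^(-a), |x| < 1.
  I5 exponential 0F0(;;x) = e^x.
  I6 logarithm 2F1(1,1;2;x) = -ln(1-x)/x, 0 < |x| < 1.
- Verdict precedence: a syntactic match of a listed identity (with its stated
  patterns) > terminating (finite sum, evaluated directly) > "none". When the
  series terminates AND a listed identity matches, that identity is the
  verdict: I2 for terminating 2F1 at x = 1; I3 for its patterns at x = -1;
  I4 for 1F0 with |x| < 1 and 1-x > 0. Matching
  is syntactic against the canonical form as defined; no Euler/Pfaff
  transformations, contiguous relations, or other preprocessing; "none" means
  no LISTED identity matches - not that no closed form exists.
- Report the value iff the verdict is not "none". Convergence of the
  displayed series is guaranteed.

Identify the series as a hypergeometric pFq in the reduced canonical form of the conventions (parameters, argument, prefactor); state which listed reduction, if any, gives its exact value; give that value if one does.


Structural cue: t_0 = 12/7 here, and the (-1)^k factor (C = 12/7) folds into the argument's sign.
Adjacent-term ratio: r(k) = (-5/6) * 1 / [(k+1) (k+1)] - rational in k, leading ratio (-5/6); with t_0 = 12/7, classification follows.

The series (x = -5/6) is 0F1: upper {-}, lower {1}, prefactor 12/7. Verdict: none. Every listed pattern misses the 0F1 form at -5/6, upper {-}.


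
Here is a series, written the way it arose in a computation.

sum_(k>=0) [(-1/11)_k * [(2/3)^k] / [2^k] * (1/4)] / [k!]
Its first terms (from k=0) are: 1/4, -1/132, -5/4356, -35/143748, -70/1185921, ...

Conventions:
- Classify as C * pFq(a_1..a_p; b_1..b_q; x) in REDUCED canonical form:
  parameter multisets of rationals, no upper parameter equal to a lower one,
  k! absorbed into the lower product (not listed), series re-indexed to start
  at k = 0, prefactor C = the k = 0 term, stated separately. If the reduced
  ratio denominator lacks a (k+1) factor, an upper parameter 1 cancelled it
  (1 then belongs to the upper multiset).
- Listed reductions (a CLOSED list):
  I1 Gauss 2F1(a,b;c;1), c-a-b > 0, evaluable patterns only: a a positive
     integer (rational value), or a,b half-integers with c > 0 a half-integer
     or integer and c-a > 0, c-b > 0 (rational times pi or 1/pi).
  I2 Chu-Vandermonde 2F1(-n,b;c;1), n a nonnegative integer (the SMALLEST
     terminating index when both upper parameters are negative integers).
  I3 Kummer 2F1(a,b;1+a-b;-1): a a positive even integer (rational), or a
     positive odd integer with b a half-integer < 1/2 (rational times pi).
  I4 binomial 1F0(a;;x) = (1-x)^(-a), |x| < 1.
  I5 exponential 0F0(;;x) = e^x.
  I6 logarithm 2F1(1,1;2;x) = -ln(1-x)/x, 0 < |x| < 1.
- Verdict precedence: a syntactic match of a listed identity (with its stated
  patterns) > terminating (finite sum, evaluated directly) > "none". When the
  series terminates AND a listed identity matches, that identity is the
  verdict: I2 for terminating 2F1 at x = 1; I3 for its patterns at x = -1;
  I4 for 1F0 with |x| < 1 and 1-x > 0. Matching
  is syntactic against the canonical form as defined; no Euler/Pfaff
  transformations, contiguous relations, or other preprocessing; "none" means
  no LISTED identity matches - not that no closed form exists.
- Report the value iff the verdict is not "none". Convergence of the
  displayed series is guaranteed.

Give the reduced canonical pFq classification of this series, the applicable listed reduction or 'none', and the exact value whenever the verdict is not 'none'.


The series (x = 1/3) is 1F0: upper {-1/11}, lower {-}, prefactor 1/4. Verdict: the I4 binomial reduction matches (the 1F0 binomial series: exponent 1/11, x = 1/3). Exact value: (1/4) * (2/3)^(1/11).

Key step: with t_0 = 1/4, the two k-th powers (C = 1/4, x = 1/3) combine into one argument.
Consecutive-term ratio: r(k) = (1/3) * (k-1/11) / [(k+1)] - rational in k. x = (1/3); t_0 = 1/4; negate the roots.


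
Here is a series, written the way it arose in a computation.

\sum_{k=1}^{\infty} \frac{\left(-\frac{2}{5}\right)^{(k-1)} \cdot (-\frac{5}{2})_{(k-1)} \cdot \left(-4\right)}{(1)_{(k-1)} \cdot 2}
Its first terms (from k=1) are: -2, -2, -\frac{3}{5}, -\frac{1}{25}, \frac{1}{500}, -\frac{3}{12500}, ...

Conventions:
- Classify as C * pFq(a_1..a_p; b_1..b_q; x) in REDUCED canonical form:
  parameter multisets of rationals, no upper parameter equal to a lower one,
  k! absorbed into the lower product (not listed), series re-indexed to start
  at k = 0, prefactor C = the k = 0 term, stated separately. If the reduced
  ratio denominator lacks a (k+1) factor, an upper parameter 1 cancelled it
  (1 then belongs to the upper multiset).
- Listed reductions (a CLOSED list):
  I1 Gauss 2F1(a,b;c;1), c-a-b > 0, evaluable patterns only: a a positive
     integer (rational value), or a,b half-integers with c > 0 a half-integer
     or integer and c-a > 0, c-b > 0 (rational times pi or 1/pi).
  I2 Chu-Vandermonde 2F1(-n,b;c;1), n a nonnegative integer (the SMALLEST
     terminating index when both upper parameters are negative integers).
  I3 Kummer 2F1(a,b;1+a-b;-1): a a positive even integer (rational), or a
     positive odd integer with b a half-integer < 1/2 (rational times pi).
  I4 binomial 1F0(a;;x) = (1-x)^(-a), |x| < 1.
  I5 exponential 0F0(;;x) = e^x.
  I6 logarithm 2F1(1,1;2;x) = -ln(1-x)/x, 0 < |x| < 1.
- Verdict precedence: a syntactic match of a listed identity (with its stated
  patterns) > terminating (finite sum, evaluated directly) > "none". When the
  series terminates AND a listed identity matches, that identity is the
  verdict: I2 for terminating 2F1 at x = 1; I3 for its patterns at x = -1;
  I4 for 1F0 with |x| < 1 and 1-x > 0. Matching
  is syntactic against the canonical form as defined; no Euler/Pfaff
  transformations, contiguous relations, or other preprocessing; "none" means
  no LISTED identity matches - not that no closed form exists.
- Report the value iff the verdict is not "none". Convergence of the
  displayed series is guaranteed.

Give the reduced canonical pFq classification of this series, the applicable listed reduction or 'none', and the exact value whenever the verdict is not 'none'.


First insight: with t_0 = -2, (1)_k (C = -2) is k! itself.
Ratio: r(k) = -\frac{2}{5} * (k-\frac{5}{2}) / [(k+1)] - rational in k, leading ratio -\frac{2}{5}; with t_0 = -2, classification follows.

x = -\frac{2}{5} here; the reduced form reads 1F0, upper {-\frac{5}{2}}, lower {-}, C = -2. Verdict: the binomial series (I4) matches (the 1F0 binomial series: exponent 5/2, x = -\frac{2}{5}). Exact value: \left(-2\right) \cdot \left(\frac{7}{5}\right)^{\frac{5}{2}}.


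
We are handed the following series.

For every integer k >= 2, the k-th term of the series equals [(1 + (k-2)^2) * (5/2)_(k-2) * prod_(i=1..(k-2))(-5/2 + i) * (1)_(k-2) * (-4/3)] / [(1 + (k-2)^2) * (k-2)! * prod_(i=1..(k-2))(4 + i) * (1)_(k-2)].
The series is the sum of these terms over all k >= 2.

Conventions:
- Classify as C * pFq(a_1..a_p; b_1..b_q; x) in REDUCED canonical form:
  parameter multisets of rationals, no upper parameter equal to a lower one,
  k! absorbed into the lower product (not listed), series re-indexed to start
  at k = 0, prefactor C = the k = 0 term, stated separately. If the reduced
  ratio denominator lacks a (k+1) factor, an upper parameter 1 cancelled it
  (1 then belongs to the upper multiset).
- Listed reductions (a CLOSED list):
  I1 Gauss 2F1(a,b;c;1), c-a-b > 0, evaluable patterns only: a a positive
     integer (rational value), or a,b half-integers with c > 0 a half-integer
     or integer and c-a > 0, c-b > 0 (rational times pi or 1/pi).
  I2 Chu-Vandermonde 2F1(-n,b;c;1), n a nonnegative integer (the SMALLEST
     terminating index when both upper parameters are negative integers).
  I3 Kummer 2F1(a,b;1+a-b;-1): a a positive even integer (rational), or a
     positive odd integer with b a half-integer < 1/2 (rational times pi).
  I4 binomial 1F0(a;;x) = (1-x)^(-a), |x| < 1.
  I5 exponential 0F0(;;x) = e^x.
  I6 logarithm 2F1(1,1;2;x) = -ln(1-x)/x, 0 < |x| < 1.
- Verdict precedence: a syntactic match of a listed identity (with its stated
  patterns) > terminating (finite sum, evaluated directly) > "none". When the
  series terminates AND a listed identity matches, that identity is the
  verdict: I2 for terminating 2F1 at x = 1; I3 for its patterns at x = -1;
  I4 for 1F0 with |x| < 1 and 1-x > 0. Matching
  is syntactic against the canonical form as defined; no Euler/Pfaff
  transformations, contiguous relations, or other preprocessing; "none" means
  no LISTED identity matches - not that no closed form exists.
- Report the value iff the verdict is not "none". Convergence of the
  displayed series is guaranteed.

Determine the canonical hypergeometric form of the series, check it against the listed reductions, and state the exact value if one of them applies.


Canonical form: C = -4/3 times 2F1 with upper {-3/2, 5/2}, lower {5}, x = 1. Verdict: the half-integer Gauss pattern (I1) matches (x = 1; upper {-3/2, 5/2} half-integers, c = 5 in the evaluable pattern). Exact value: (-16384/10395) / pi.

Structural cue: from the first term -4/3: the running product (C = -4/3, x = 1) telescopes to a rising factorial.
Term ratio: r(k) = 1 * (k-3/2) (k+5/2) / [(k+5) (k+1)] - rational; roots negated = parameters, x = 1, C = -4/3.


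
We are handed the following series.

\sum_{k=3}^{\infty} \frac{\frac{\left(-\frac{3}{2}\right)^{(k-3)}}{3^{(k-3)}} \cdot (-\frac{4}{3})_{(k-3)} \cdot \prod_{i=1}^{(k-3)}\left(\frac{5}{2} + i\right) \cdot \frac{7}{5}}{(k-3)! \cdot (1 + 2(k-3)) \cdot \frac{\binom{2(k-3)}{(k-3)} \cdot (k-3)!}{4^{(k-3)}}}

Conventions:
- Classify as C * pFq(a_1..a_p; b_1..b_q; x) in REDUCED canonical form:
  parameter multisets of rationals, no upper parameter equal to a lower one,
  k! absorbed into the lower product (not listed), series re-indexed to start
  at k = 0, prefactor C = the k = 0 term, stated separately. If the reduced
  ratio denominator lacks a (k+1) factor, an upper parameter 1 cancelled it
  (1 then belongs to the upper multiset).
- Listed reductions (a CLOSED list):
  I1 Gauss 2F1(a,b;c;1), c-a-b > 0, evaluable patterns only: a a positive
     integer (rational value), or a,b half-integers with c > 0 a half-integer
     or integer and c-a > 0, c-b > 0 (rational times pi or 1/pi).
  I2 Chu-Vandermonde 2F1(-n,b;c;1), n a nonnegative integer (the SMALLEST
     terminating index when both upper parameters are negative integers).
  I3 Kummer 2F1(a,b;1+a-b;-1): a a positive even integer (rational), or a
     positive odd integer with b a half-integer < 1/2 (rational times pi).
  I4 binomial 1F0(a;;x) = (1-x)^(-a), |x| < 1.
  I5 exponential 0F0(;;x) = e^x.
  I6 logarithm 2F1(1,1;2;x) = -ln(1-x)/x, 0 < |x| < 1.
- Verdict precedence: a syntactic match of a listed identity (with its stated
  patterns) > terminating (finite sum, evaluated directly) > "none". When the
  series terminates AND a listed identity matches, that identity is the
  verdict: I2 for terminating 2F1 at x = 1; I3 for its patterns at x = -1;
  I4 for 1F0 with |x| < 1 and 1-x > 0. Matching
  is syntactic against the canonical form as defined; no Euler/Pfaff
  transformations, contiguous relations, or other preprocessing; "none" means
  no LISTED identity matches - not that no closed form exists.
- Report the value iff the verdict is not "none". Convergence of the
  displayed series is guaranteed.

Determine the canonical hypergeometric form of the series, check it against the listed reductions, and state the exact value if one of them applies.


The series (x = -\frac{1}{2}) is 2F1: upper {-\frac{4}{3}, \frac{7}{2}}, lower {\frac{3}{2}}, prefactor \frac{7}{5}. Verdict: none - at argument -\frac{1}{2} the multisets {-\frac{4}{3}, \frac{7}{2}} ; {\frac{3}{2}} match no listed identity.

Key step: from the first term \frac{7}{5}: the running product (prefactor 7/5) telescopes to a rising factorial.
Ratio: r(k) = -\frac{1}{2} * (k-\frac{4}{3}) (k+\frac{7}{2}) / [(k+\frac{3}{2}) (k+1)] - rational in k. x = -\frac{1}{2}; t_0 = \frac{7}{5}; negate the roots.
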